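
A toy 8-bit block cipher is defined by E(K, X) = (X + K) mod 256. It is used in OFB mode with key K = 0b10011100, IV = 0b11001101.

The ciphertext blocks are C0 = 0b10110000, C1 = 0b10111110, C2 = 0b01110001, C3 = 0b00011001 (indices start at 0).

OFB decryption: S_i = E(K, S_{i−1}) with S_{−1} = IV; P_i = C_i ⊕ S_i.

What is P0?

P0: S = E(K, 0b11001101) = 0b01101001; 0b10110000 ⊕ 0b01101001 = 0b11011001.

P0 = 0b11011001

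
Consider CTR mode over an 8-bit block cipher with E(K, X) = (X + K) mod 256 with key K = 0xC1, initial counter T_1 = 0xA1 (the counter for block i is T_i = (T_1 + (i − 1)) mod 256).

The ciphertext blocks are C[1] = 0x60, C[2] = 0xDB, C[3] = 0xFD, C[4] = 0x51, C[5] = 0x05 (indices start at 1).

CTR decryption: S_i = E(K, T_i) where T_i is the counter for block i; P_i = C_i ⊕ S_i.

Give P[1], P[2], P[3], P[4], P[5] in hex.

P[1]: T = 0xA1, S = E(K, T) = 0x62; 0x60 ⊕ 0x62 = 0x02.
P[2]: T = 0xA2, S = E(K, T) = 0x63; 0xDB ⊕ 0x63 = 0xB8.
P[3]: T = 0xA3, S = E(K, T) = 0x64; 0xFD ⊕ 0x64 = 0x99.
P[4]: T = 0xA4, S = E(K, T) = 0x65; 0x51 ⊕ 0x65 = 0x34.
P[5]: T = 0xA5, S = E(K, T) = 0x66; 0x05 ⊕ 0x66 = 0x63.

P[1] = 0x02, P[2] = 0xB8, P[3] = 0x99, P[4] = 0x34, P[5] = 0x63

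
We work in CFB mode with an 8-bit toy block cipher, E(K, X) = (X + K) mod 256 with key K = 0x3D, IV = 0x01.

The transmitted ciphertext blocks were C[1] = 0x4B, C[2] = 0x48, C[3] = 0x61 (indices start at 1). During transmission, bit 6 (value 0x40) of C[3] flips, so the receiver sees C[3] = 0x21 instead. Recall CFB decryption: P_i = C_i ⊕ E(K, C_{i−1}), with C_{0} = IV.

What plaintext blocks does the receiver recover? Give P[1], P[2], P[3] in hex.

P[1] = 0x75, P[2] = 0xC0, P[3] = 0xA4

Only C[3] changed, to 0x21. In CFB, a change in C_i flips the same bit in P_i and garbles P_{i+1}. Decrypting the received ciphertext:
P[1]: E(K, 0x01) = 0x3E; 0x4B ⊕ 0x3E = 0x75.
P[2]: E(K, 0x4B) = 0x88; 0x48 ⊕ 0x88 = 0xC0.
P[3]: E(K, 0x48) = 0x85; 0x21 ⊕ 0x85 = 0xA4.
Blocks that differ from the original plaintext: P[3].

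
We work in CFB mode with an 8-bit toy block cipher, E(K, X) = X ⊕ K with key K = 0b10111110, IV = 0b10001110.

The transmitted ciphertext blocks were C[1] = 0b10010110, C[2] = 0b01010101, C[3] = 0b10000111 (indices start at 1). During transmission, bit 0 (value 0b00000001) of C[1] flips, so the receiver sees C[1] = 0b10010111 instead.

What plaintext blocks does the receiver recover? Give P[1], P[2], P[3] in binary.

P[1] = 0b10100111, P[2] = 0b01111100, P[3] = 0b01101100

CFB decryption: P_i = C_i ⊕ E(K, C_{i−1}), with C_{0} = IV.
Only C[1] changed, to 0b10010111. In CFB, a change in C_i flips the same bit in P_i and garbles P_{i+1}. Decrypting the received ciphertext:
P[1]: E(K, 0b10001110) = 0b00110000; 0b10010111 ⊕ 0b00110000 = 0b10100111.
P[2]: E(K, 0b10010111) = 0b00101001; 0b01010101 ⊕ 0b00101001 = 0b01111100.
P[3]: E(K, 0b01010101) = 0b11101011; 0b10000111 ⊕ 0b11101011 = 0b01101100.
Blocks that differ from the original plaintext: P[1], P[2].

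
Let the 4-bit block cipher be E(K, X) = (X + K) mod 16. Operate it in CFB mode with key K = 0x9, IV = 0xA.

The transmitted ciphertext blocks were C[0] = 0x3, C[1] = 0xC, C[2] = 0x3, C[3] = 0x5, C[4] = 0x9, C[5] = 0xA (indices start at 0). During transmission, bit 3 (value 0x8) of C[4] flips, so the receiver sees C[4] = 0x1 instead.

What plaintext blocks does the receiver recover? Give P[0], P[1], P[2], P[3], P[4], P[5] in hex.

CFB decryption: P_i = C_i ⊕ E(K, C_{i−1}), with C_{−1} = IV.
Only C[4] changed, to 0x1. In CFB, a change in C_i flips the same bit in P_i and garbles P_{i+1}. Decrypting the received ciphertext:
P[0]: E(K, 0xA) = 0x3; 0x3 ⊕ 0x3 = 0x0.
P[1]: E(K, 0x3) = 0xC; 0xC ⊕ 0xC = 0x0.
P[2]: E(K, 0xC) = 0x5; 0x3 ⊕ 0x5 = 0x6.
P[3]: E(K, 0x3) = 0xC; 0x5 ⊕ 0xC = 0x9.
P[4]: E(K, 0x5) = 0xE; 0x1 ⊕ 0xE = 0xF.
P[5]: E(K, 0x1) = 0xA; 0xA ⊕ 0xA = 0x0.
Blocks that differ from the original plaintext: P[4], P[5].

P[0] = 0x0, P[1] = 0x0, P[2] = 0x6, P[3] = 0x9, P[4] = 0xF, P[5] = 0x0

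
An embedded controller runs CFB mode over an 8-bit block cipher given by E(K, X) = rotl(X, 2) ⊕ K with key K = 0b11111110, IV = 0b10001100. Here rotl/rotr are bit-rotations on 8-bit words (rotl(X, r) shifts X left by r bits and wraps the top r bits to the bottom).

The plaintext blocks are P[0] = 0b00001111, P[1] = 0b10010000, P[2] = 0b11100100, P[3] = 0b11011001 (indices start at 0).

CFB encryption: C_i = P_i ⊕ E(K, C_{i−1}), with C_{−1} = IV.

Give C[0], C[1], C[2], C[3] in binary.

C[0]: E(K, 0b10001100) = 0b11001100; 0b00001111 ⊕ 0b11001100 = 0b11000011.
C[1]: E(K, 0b11000011) = 0b11110001; 0b10010000 ⊕ 0b11110001 = 0b01100001.
C[2]: E(K, 0b01100001) = 0b01111011; 0b11100100 ⊕ 0b01111011 = 0b10011111.
C[3]: E(K, 0b10011111) = 0b10000000; 0b11011001 ⊕ 0b10000000 = 0b01011001.

C[0] = 0b11000011, C[1] = 0b01100001, C[2] = 0b10011111, C[3] = 0b01011001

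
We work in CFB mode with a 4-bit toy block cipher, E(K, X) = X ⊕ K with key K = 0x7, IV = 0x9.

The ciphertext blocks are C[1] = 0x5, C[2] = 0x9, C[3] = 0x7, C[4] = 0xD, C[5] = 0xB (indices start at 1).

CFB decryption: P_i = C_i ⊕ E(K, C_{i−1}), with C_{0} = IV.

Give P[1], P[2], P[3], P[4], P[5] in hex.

P[1]: E(K, 0x9) = 0xE; 0x5 ⊕ 0xE = 0xB.
P[2]: E(K, 0x5) = 0x2; 0x9 ⊕ 0x2 = 0xB.
P[3]: E(K, 0x9) = 0xE; 0x7 ⊕ 0xE = 0x9.
P[4]: E(K, 0x7) = 0x0; 0xD ⊕ 0x0 = 0xD.
P[5]: E(K, 0xD) = 0xA; 0xB ⊕ 0xA = 0x1.

P[1] = 0xB, P[2] = 0xB, P[3] = 0x9, P[4] = 0xD, P[5] = 0x1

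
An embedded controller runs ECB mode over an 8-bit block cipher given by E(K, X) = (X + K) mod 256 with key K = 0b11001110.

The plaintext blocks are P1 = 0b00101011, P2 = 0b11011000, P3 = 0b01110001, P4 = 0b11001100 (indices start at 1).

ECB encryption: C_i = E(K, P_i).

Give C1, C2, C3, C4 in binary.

C1: E(K, 0b00101011) = 0b11111001.
C2: E(K, 0b11011000) = 0b10100110.
C3: E(K, 0b01110001) = 0b00111111.
C4: E(K, 0b11001100) = 0b10011010.

C1 = 0b11111001, C2 = 0b10100110, C3 = 0b00111111, C4 = 0b10011010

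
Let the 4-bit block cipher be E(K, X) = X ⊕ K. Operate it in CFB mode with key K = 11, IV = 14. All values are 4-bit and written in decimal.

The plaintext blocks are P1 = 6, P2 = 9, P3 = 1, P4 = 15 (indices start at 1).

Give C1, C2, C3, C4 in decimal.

C1 = 3, C2 = 1, C3 = 11, C4 = 15

CFB encryption: C_i = P_i ⊕ E(K, C_{i−1}), with C_{0} = IV.
C1: E(K, 14) = 5; 6 ⊕ 5 = 3.
C2: E(K, 3) = 8; 9 ⊕ 8 = 1.
C3: E(K, 1) = 10; 1 ⊕ 10 = 11.
C4: E(K, 11) = 0; 15 ⊕ 0 = 15.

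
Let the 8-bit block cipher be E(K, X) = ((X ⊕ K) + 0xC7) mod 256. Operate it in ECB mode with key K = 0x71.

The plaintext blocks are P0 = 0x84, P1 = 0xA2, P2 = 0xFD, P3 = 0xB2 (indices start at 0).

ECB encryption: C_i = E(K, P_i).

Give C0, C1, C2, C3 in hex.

C0: E(K, 0x84) = 0xBC.
C1: E(K, 0xA2) = 0x9A.
C2: E(K, 0xFD) = 0x53.
C3: E(K, 0xB2) = 0x8A.

C0 = 0xBC, C1 = 0x9A, C2 = 0x53, C3 = 0x8A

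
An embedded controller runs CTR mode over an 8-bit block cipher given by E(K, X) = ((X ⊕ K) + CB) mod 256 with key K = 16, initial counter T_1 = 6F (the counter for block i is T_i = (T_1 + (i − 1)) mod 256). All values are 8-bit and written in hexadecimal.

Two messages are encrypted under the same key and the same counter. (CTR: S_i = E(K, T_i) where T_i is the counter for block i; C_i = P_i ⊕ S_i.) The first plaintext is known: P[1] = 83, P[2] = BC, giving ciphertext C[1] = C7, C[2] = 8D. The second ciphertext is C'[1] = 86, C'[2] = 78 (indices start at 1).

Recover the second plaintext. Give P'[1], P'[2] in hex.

In CTR with a reused counter, both messages share the same keystream S_i, so C_i ⊕ C'_i = P_i ⊕ P'_i and thus P'_i = P_i ⊕ C_i ⊕ C'_i.
P'[1]: 83 ⊕ C7 ⊕ 86 = C2.
P'[2]: BC ⊕ 8D ⊕ 78 = 49.

P'[1] = C2, P'[2] = 49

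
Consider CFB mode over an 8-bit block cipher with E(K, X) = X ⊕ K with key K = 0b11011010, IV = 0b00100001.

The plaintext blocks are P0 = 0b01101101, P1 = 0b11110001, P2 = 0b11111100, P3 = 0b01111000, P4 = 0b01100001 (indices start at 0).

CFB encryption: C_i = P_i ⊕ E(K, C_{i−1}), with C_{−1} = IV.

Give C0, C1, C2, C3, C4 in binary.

C0 = 0b10010110, C1 = 0b10111101, C2 = 0b10011011, C3 = 0b00111001, C4 = 0b10000010

C0: E(K, 0b00100001) = 0b11111011; 0b01101101 ⊕ 0b11111011 = 0b10010110.
C1: E(K, 0b10010110) = 0b01001100; 0b11110001 ⊕ 0b01001100 = 0b10111101.
C2: E(K, 0b10111101) = 0b01100111; 0b11111100 ⊕ 0b01100111 = 0b10011011.
C3: E(K, 0b10011011) = 0b01000001; 0b01111000 ⊕ 0b01000001 = 0b00111001.
C4: E(K, 0b00111001) = 0b11100011; 0b01100001 ⊕ 0b11100011 = 0b10000010.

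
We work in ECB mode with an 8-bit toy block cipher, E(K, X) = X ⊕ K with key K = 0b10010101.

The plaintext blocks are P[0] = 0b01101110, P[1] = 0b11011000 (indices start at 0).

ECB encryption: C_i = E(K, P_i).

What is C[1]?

C[1]: E(K, 0b11011000) = 0b01001101.

C[1] = 0b01001101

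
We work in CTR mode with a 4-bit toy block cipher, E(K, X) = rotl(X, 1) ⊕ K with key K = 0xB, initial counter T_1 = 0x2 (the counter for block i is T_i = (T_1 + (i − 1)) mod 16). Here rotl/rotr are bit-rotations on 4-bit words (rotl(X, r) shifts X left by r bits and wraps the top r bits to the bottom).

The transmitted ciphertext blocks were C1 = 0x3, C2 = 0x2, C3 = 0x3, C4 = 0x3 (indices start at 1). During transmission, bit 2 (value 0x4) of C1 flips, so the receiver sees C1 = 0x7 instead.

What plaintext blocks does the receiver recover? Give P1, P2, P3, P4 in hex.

P1 = 0x8, P2 = 0xF, P3 = 0x0, P4 = 0x2

CTR decryption: S_i = E(K, T_i) where T_i is the counter for block i; P_i = C_i ⊕ S_i.
Only C1 changed, to 0x7. In CTR, a change in C_i flips the same bit in P_i only; the keystream is unaffected. Decrypting the received ciphertext:
P1: T = 0x2, S = E(K, T) = 0xF; 0x7 ⊕ 0xF = 0x8.
P2: T = 0x3, S = E(K, T) = 0xD; 0x2 ⊕ 0xD = 0xF.
P3: T = 0x4, S = E(K, T) = 0x3; 0x3 ⊕ 0x3 = 0x0.
P4: T = 0x5, S = E(K, T) = 0x1; 0x3 ⊕ 0x1 = 0x2.
Blocks that differ from the original plaintext: P1.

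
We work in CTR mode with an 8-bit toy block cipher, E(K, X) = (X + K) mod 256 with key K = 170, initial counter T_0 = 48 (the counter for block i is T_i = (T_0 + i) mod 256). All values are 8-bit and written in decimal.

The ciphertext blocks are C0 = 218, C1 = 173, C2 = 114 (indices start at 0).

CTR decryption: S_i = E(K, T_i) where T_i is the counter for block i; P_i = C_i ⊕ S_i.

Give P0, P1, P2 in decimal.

P0: T = 48, S = E(K, T) = 218; 218 ⊕ 218 = 0.
P1: T = 49, S = E(K, T) = 219; 173 ⊕ 219 = 118.
P2: T = 50, S = E(K, T) = 220; 114 ⊕ 220 = 174.

P0 = 0, P1 = 118, P2 = 174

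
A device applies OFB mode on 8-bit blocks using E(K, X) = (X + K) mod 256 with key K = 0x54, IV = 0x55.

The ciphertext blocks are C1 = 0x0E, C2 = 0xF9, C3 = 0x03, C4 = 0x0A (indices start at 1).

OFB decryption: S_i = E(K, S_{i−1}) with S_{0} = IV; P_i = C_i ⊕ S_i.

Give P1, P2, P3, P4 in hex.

P1: S = E(K, 0x55) = 0xA9; 0x0E ⊕ 0xA9 = 0xA7.
P2: S = E(K, 0xA9) = 0xFD; 0xF9 ⊕ 0xFD = 0x04.
P3: S = E(K, 0xFD) = 0x51; 0x03 ⊕ 0x51 = 0x52.
P4: S = E(K, 0x51) = 0xA5; 0x0A ⊕ 0xA5 = 0xAF.

P1 = 0xA7, P2 = 0x04, P3 = 0x52, P4 = 0xAF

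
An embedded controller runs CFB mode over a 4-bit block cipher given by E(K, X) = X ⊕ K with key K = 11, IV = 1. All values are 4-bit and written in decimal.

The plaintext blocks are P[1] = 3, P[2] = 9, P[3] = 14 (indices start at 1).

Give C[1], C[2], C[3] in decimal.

C[1] = 9, C[2] = 11, C[3] = 14

CFB encryption: C_i = P_i ⊕ E(K, C_{i−1}), with C_{0} = IV.
C[1]: E(K, 1) = 10; 3 ⊕ 10 = 9.
C[2]: E(K, 9) = 2; 9 ⊕ 2 = 11.
C[3]: E(K, 11) = 0; 14 ⊕ 0 = 14.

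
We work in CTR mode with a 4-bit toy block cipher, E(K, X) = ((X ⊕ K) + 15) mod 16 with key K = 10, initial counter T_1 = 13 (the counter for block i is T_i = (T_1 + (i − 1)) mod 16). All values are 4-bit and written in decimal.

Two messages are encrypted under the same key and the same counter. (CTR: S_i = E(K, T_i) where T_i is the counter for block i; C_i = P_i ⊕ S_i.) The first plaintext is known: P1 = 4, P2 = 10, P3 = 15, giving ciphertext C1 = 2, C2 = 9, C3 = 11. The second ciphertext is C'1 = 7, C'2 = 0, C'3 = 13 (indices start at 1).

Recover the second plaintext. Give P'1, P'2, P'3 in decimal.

P'1 = 1, P'2 = 3, P'3 = 9

In CTR with a reused counter, both messages share the same keystream S_i, so C_i ⊕ C'_i = P_i ⊕ P'_i and thus P'_i = P_i ⊕ C_i ⊕ C'_i.
P'1: 4 ⊕ 2 ⊕ 7 = 1.
P'2: 10 ⊕ 9 ⊕ 0 = 3.
P'3: 15 ⊕ 11 ⊕ 13 = 9.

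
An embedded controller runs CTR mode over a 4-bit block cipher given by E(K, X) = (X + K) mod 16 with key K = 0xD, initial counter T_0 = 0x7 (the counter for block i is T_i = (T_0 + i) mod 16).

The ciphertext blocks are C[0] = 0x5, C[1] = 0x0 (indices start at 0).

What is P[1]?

CTR decryption: S_i = E(K, T_i) where T_i is the counter for block i; P_i = C_i ⊕ S_i.
P[1]: T = 0x8, S = E(K, T) = 0x5; 0x0 ⊕ 0x5 = 0x5.

P[1] = 0x5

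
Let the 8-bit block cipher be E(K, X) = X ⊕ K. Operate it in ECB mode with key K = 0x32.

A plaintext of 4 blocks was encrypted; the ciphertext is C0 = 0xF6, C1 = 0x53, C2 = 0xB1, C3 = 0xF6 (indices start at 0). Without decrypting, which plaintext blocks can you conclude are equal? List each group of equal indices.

ECB encrypts each block independently with the same key, so equal ciphertext blocks imply equal plaintext blocks.
C0 = C3 = 0xF6, so P0 = P3.

P0 = P3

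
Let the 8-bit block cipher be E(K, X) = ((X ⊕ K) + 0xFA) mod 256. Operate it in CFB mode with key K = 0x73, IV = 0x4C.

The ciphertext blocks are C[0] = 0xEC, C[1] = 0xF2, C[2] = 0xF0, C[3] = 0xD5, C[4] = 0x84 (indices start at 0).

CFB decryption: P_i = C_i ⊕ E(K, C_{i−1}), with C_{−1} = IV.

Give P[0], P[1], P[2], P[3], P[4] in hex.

P[0]: E(K, 0x4C) = 0x39; 0xEC ⊕ 0x39 = 0xD5.
P[1]: E(K, 0xEC) = 0x99; 0xF2 ⊕ 0x99 = 0x6B.
P[2]: E(K, 0xF2) = 0x7B; 0xF0 ⊕ 0x7B = 0x8B.
P[3]: E(K, 0xF0) = 0x7D; 0xD5 ⊕ 0x7D = 0xA8.
P[4]: E(K, 0xD5) = 0xA0; 0x84 ⊕ 0xA0 = 0x24.

P[0] = 0xD5, P[1] = 0x6B, P[2] = 0x8B, P[3] = 0xA8, P[4] = 0x24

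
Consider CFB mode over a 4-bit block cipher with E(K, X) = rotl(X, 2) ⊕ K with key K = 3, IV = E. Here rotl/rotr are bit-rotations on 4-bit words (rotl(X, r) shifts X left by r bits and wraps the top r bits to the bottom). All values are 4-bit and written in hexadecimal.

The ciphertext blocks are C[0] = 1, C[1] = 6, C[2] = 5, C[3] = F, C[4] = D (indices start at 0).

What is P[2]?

P[2] = F

CFB decryption: P_i = C_i ⊕ E(K, C_{i−1}), with C_{−1} = IV.
P[2]: E(K, 6) = A; 5 ⊕ A = F.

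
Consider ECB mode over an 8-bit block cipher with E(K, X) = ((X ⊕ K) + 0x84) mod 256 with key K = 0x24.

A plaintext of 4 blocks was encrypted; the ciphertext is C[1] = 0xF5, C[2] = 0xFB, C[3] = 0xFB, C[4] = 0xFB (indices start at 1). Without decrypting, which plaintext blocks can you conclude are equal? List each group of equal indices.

ECB encrypts each block independently with the same key, so equal ciphertext blocks imply equal plaintext blocks.
C[2] = C[3] = C[4] = 0xFB, so P[2] = P[3] = P[4].

P[2] = P[3] = P[4]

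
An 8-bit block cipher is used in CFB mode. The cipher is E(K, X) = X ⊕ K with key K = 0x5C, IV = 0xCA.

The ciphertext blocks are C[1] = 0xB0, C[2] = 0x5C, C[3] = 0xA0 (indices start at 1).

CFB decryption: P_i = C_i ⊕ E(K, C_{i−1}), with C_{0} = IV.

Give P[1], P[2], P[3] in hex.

P[1] = 0x26, P[2] = 0xB0, P[3] = 0xA0

P[1]: E(K, 0xCA) = 0x96; 0xB0 ⊕ 0x96 = 0x26.
P[2]: E(K, 0xB0) = 0xEC; 0x5C ⊕ 0xEC = 0xB0.
P[3]: E(K, 0x5C) = 0x00; 0xA0 ⊕ 0x00 = 0xA0.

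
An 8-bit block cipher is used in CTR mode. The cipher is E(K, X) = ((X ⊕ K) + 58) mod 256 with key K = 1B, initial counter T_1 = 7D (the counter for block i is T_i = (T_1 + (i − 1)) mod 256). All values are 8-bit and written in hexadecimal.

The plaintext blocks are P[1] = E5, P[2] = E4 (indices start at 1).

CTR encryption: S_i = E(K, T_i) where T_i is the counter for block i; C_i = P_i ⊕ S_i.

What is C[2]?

C[2] = 59

C[1]: T = 7D, S = E(K, T) = BE; E5 ⊕ BE = 5B.
C[2]: T = 7E, S = E(K, T) = BD; E4 ⊕ BD = 59.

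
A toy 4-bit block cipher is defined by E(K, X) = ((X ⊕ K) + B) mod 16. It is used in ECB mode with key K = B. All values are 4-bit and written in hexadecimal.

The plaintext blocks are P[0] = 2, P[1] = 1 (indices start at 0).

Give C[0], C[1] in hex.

ECB encryption: C_i = E(K, P_i).
C[0]: E(K, 2) = 4.
C[1]: E(K, 1) = 5.

C[0] = 4, C[1] = 5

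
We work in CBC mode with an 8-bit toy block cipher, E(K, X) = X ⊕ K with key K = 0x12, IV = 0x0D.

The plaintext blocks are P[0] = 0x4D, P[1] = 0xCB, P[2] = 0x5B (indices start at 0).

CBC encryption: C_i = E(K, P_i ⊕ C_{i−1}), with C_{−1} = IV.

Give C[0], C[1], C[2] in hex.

C[0] = 0x52, C[1] = 0x8B, C[2] = 0xC2

C[0]: P[0] ⊕ 0x0D = 0x40; E(K, 0x40) = 0x52.
C[1]: P[1] ⊕ 0x52 = 0x99; E(K, 0x99) = 0x8B.
C[2]: P[2] ⊕ 0x8B = 0xD0; E(K, 0xD0) = 0xC2.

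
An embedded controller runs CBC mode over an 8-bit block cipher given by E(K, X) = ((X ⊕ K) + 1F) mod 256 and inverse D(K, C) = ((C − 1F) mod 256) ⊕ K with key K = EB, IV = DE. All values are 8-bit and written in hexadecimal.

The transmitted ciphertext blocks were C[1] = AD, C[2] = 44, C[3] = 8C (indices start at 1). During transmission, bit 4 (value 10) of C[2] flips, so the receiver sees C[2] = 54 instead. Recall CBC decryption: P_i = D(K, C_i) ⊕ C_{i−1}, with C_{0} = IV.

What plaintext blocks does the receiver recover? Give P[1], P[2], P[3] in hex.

P[1] = BB, P[2] = 73, P[3] = D2

Only C[2] changed, to 54. In CBC, a change in C_i garbles P_i and flips the same bit in P_{i+1}. Decrypting the received ciphertext:
P[1]: D(K, AD) = 65; 65 ⊕ DE = BB.
P[2]: D(K, 54) = DE; DE ⊕ AD = 73.
P[3]: D(K, 8C) = 86; 86 ⊕ 54 = D2.
Blocks that differ from the original plaintext: P[2], P[3].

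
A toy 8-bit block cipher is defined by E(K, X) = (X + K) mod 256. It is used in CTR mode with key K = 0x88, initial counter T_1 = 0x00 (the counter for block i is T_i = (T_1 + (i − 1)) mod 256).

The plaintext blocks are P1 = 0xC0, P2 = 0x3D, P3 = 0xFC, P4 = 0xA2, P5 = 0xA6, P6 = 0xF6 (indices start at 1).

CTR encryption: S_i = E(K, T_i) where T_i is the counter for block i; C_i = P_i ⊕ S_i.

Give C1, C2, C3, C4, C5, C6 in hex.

C1: T = 0x00, S = E(K, T) = 0x88; 0xC0 ⊕ 0x88 = 0x48.
C2: T = 0x01, S = E(K, T) = 0x89; 0x3D ⊕ 0x89 = 0xB4.
C3: T = 0x02, S = E(K, T) = 0x8A; 0xFC ⊕ 0x8A = 0x76.
C4: T = 0x03, S = E(K, T) = 0x8B; 0xA2 ⊕ 0x8B = 0x29.
C5: T = 0x04, S = E(K, T) = 0x8C; 0xA6 ⊕ 0x8C = 0x2A.
C6: T = 0x05, S = E(K, T) = 0x8D; 0xF6 ⊕ 0x8D = 0x7B.

C1 = 0x48, C2 = 0xB4, C3 = 0x76, C4 = 0x29, C5 = 0x2A, C6 = 0x7B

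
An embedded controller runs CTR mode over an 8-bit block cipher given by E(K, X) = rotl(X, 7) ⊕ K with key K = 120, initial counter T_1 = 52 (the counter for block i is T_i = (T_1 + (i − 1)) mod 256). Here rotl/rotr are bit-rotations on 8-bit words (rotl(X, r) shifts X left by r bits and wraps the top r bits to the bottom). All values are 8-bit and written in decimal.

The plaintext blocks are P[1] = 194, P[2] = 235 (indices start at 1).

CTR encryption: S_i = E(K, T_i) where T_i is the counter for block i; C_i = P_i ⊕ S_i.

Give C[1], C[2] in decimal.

C[1] = 160, C[2] = 9

C[1]: T = 52, S = E(K, T) = 98; 194 ⊕ 98 = 160.
C[2]: T = 53, S = E(K, T) = 226; 235 ⊕ 226 = 9.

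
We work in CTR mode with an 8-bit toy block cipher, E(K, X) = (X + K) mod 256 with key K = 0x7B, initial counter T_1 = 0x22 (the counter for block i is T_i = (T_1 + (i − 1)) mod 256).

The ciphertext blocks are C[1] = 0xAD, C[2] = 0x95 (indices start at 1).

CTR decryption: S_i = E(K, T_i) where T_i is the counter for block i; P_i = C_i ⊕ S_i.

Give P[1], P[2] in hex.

P[1]: T = 0x22, S = E(K, T) = 0x9D; 0xAD ⊕ 0x9D = 0x30.
P[2]: T = 0x23, S = E(K, T) = 0x9E; 0x95 ⊕ 0x9E = 0x0B.

P[1] = 0x30, P[2] = 0x0B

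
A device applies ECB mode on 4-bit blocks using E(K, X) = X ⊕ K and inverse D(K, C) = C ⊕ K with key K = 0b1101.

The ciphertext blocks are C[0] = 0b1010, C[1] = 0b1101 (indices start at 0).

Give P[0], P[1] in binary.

P[0] = 0b0111, P[1] = 0b0000

ECB decryption: P_i = D(K, C_i).
P[0]: D(K, 0b1010) = 0b0111.
P[1]: D(K, 0b1101) = 0b0000.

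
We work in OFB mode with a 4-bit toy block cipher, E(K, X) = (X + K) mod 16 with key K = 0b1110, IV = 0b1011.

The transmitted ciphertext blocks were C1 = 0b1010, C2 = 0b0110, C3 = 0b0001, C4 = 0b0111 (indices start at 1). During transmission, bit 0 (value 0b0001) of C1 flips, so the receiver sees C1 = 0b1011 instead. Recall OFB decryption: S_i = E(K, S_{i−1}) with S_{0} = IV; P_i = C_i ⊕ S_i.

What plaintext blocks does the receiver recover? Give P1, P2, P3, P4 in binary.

P1 = 0b0010, P2 = 0b0001, P3 = 0b0100, P4 = 0b0100

Only C1 changed, to 0b1011. In OFB, a change in C_i flips the same bit in P_i only; the keystream is unaffected. Decrypting the received ciphertext:
P1: S = E(K, 0b1011) = 0b1001; 0b1011 ⊕ 0b1001 = 0b0010.
P2: S = E(K, 0b1001) = 0b0111; 0b0110 ⊕ 0b0111 = 0b0001.
P3: S = E(K, 0b0111) = 0b0101; 0b0001 ⊕ 0b0101 = 0b0100.
P4: S = E(K, 0b0101) = 0b0011; 0b0111 ⊕ 0b0011 = 0b0100.
Blocks that differ from the original plaintext: P1.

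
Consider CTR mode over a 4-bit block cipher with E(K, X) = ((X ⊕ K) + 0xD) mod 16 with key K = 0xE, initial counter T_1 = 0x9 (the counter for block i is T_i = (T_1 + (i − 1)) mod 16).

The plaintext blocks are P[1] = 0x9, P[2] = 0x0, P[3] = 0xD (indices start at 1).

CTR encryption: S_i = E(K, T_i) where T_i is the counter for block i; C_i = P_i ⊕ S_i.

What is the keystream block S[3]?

C[1]: T = 0x9, S = E(K, T) = 0x4; 0x9 ⊕ 0x4 = 0xD.
C[2]: T = 0xA, S = E(K, T) = 0x1; 0x0 ⊕ 0x1 = 0x1.
C[3]: T = 0xB, S = E(K, T) = 0x2; 0xD ⊕ 0x2 = 0xF.
So S[3] = 0x2.

0x2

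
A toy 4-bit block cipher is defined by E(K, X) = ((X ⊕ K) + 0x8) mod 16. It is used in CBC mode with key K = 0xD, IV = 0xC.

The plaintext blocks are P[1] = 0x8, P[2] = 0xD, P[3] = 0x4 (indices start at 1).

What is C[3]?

CBC encryption: C_i = E(K, P_i ⊕ C_{i−1}), with C_{0} = IV.
C[1]: P[1] ⊕ 0xC = 0x4; E(K, 0x4) = 0x1.
C[2]: P[2] ⊕ 0x1 = 0xC; E(K, 0xC) = 0x9.
C[3]: P[3] ⊕ 0x9 = 0xD; E(K, 0xD) = 0x8.

C[3] = 0x8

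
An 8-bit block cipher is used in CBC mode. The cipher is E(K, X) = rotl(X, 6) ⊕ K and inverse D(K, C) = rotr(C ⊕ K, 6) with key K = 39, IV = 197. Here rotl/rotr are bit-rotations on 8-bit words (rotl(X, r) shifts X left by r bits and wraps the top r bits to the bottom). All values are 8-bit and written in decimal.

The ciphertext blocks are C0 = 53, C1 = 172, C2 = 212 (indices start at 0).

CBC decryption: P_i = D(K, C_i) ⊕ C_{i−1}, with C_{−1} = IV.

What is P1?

P1 = 27

P1: D(K, 172) = 46; 46 ⊕ 53 = 27.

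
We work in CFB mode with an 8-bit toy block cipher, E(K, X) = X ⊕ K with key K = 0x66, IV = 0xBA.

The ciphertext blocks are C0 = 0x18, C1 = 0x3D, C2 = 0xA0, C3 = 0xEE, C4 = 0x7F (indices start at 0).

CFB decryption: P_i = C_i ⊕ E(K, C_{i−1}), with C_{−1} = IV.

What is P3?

P3: E(K, 0xA0) = 0xC6; 0xEE ⊕ 0xC6 = 0x28.

P3 = 0x28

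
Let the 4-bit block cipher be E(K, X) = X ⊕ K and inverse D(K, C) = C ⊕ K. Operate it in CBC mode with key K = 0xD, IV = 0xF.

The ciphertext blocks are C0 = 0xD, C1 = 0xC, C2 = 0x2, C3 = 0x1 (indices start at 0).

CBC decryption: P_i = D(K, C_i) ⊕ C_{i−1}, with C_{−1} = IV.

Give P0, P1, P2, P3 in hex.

P0: D(K, 0xD) = 0x0; 0x0 ⊕ 0xF = 0xF.
P1: D(K, 0xC) = 0x1; 0x1 ⊕ 0xD = 0xC.
P2: D(K, 0x2) = 0xF; 0xF ⊕ 0xC = 0x3.
P3: D(K, 0x1) = 0xC; 0xC ⊕ 0x2 = 0xE.

P0 = 0xF, P1 = 0xC, P2 = 0x3, P3 = 0xE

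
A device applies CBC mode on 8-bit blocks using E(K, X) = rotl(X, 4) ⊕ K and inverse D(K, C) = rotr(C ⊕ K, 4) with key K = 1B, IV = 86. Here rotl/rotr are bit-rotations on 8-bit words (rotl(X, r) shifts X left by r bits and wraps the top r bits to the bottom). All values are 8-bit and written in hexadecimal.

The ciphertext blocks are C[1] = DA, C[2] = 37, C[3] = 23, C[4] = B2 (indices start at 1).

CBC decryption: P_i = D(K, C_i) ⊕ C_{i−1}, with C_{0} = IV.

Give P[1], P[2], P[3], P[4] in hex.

P[1] = 9A, P[2] = 18, P[3] = B4, P[4] = B9

P[1]: D(K, DA) = 1C; 1C ⊕ 86 = 9A.
P[2]: D(K, 37) = C2; C2 ⊕ DA = 18.
P[3]: D(K, 23) = 83; 83 ⊕ 37 = B4.
P[4]: D(K, B2) = 9A; 9A ⊕ 23 = B9.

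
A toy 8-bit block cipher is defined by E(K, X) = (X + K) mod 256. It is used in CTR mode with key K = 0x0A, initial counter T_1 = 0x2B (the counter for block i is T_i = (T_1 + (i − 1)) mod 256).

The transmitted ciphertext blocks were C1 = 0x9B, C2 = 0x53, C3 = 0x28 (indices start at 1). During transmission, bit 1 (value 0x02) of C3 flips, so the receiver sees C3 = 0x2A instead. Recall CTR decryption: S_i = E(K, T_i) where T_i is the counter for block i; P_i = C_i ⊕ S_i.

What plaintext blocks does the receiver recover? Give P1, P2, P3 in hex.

Only C3 changed, to 0x2A. In CTR, a change in C_i flips the same bit in P_i only; the keystream is unaffected. Decrypting the received ciphertext:
P1: T = 0x2B, S = E(K, T) = 0x35; 0x9B ⊕ 0x35 = 0xAE.
P2: T = 0x2C, S = E(K, T) = 0x36; 0x53 ⊕ 0x36 = 0x65.
P3: T = 0x2D, S = E(K, T) = 0x37; 0x2A ⊕ 0x37 = 0x1D.
Blocks that differ from the original plaintext: P3.

P1 = 0xAE, P2 = 0x65, P3 = 0x1D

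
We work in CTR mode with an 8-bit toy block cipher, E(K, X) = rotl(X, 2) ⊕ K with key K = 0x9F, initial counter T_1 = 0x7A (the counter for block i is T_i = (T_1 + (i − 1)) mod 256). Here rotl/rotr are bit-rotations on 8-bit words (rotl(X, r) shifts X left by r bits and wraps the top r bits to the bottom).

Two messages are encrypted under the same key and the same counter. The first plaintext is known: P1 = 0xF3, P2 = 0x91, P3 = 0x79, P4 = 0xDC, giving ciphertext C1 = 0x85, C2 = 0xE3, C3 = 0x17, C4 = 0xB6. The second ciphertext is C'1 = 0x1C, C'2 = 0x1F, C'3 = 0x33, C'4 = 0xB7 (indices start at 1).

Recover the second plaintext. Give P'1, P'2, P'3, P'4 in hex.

P'1 = 0x6A, P'2 = 0x6D, P'3 = 0x5D, P'4 = 0xDD

In CTR with a reused counter, both messages share the same keystream S_i, so C_i ⊕ C'_i = P_i ⊕ P'_i and thus P'_i = P_i ⊕ C_i ⊕ C'_i.
P'1: 0xF3 ⊕ 0x85 ⊕ 0x1C = 0x6A.
P'2: 0x91 ⊕ 0xE3 ⊕ 0x1F = 0x6D.
P'3: 0x79 ⊕ 0x17 ⊕ 0x33 = 0x5D.
P'4: 0xDC ⊕ 0xB6 ⊕ 0xB7 = 0xDD.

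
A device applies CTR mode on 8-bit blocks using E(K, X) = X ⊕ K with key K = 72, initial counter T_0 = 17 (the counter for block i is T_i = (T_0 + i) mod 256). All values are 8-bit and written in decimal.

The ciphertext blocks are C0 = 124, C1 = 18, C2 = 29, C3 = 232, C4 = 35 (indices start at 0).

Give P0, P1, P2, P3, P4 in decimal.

CTR decryption: S_i = E(K, T_i) where T_i is the counter for block i; P_i = C_i ⊕ S_i.
P0: T = 17, S = E(K, T) = 89; 124 ⊕ 89 = 37.
P1: T = 18, S = E(K, T) = 90; 18 ⊕ 90 = 72.
P2: T = 19, S = E(K, T) = 91; 29 ⊕ 91 = 70.
P3: T = 20, S = E(K, T) = 92; 232 ⊕ 92 = 180.
P4: T = 21, S = E(K, T) = 93; 35 ⊕ 93 = 126.

P0 = 37, P1 = 72, P2 = 70, P3 = 180, P4 = 126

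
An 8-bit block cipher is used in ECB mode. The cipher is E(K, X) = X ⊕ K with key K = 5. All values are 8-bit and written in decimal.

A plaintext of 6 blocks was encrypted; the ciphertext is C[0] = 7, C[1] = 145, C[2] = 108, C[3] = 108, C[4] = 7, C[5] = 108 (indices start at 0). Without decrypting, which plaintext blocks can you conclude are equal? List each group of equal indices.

ECB encrypts each block independently with the same key, so equal ciphertext blocks imply equal plaintext blocks.
C[0] = C[4] = 7, so P[0] = P[4].
C[2] = C[3] = C[5] = 108, so P[2] = P[3] = P[5].

P[0] = P[4]; P[2] = P[3] = P[5]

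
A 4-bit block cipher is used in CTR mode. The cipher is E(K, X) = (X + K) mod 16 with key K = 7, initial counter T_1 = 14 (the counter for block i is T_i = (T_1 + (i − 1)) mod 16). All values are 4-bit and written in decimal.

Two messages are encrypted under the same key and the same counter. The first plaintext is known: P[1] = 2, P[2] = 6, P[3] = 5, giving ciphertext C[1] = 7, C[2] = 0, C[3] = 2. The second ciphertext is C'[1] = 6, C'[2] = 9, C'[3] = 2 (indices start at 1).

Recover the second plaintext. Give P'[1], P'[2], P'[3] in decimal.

In CTR with a reused counter, both messages share the same keystream S_i, so C_i ⊕ C'_i = P_i ⊕ P'_i and thus P'_i = P_i ⊕ C_i ⊕ C'_i.
P'[1]: 2 ⊕ 7 ⊕ 6 = 3.
P'[2]: 6 ⊕ 0 ⊕ 9 = 15.
P'[3]: 5 ⊕ 2 ⊕ 2 = 5.

P'[1] = 3, P'[2] = 15, P'[3] = 5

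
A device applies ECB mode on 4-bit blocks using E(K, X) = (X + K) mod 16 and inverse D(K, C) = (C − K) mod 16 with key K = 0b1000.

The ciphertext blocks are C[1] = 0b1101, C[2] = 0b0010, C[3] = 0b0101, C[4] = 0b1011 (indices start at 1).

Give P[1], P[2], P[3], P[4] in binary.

P[1] = 0b0101, P[2] = 0b1010, P[3] = 0b1101, P[4] = 0b0011

ECB decryption: P_i = D(K, C_i).
P[1]: D(K, 0b1101) = 0b0101.
P[2]: D(K, 0b0010) = 0b1010.
P[3]: D(K, 0b0101) = 0b1101.
P[4]: D(K, 0b1011) = 0b0011.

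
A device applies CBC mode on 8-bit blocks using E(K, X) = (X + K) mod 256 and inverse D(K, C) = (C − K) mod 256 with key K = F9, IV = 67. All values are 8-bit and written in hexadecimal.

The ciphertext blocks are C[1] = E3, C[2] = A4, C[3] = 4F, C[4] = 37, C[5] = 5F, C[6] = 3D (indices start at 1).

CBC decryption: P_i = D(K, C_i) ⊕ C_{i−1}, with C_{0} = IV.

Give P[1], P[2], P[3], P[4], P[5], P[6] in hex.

P[1] = 8D, P[2] = 48, P[3] = F2, P[4] = 71, P[5] = 51, P[6] = 1B

P[1]: D(K, E3) = EA; EA ⊕ 67 = 8D.
P[2]: D(K, A4) = AB; AB ⊕ E3 = 48.
P[3]: D(K, 4F) = 56; 56 ⊕ A4 = F2.
P[4]: D(K, 37) = 3E; 3E ⊕ 4F = 71.
P[5]: D(K, 5F) = 66; 66 ⊕ 37 = 51.
P[6]: D(K, 3D) = 44; 44 ⊕ 5F = 1B.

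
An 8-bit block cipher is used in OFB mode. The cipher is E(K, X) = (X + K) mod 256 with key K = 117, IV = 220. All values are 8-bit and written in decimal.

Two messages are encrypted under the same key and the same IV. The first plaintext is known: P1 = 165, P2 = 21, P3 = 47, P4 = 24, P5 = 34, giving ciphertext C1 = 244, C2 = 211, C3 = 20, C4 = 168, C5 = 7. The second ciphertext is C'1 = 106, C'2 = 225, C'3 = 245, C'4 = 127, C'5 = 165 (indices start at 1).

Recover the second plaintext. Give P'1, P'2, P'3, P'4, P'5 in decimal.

In OFB with a reused IV, both messages share the same keystream S_i, so C_i ⊕ C'_i = P_i ⊕ P'_i and thus P'_i = P_i ⊕ C_i ⊕ C'_i.
P'1: 165 ⊕ 244 ⊕ 106 = 59.
P'2: 21 ⊕ 211 ⊕ 225 = 39.
P'3: 47 ⊕ 20 ⊕ 245 = 206.
P'4: 24 ⊕ 168 ⊕ 127 = 207.
P'5: 34 ⊕ 7 ⊕ 165 = 128.

P'1 = 59, P'2 = 39, P'3 = 206, P'4 = 207, P'5 = 128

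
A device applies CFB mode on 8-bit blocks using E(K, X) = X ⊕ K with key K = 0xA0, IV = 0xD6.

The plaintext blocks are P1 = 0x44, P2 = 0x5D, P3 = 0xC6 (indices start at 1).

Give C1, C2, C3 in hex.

CFB encryption: C_i = P_i ⊕ E(K, C_{i−1}), with C_{0} = IV.
C1: E(K, 0xD6) = 0x76; 0x44 ⊕ 0x76 = 0x32.
C2: E(K, 0x32) = 0x92; 0x5D ⊕ 0x92 = 0xCF.
C3: E(K, 0xCF) = 0x6F; 0xC6 ⊕ 0x6F = 0xA9.

C1 = 0x32, C2 = 0xCF, C3 = 0xA9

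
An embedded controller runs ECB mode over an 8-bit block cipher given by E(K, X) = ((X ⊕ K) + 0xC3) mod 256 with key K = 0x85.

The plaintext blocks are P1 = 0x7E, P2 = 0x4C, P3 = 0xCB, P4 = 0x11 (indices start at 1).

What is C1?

C1 = 0xBE

ECB encryption: C_i = E(K, P_i).
C1: E(K, 0x7E) = 0xBE.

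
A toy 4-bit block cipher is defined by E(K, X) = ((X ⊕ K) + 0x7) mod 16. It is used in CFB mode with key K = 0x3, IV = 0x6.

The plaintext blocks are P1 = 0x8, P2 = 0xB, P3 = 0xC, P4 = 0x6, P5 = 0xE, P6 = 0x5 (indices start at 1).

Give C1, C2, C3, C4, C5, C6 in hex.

C1 = 0x4, C2 = 0x5, C3 = 0x1, C4 = 0xF, C5 = 0xD, C6 = 0x0

CFB encryption: C_i = P_i ⊕ E(K, C_{i−1}), with C_{0} = IV.
C1: E(K, 0x6) = 0xC; 0x8 ⊕ 0xC = 0x4.
C2: E(K, 0x4) = 0xE; 0xB ⊕ 0xE = 0x5.
C3: E(K, 0x5) = 0xD; 0xC ⊕ 0xD = 0x1.
C4: E(K, 0x1) = 0x9; 0x6 ⊕ 0x9 = 0xF.
C5: E(K, 0xF) = 0x3; 0xE ⊕ 0x3 = 0xD.
C6: E(K, 0xD) = 0x5; 0x5 ⊕ 0x5 = 0x0.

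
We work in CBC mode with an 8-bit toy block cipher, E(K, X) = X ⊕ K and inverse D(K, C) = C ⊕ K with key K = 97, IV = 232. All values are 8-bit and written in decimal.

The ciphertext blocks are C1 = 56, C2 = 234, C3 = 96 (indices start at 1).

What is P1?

P1 = 177

CBC decryption: P_i = D(K, C_i) ⊕ C_{i−1}, with C_{0} = IV.
P1: D(K, 56) = 89; 89 ⊕ 232 = 177.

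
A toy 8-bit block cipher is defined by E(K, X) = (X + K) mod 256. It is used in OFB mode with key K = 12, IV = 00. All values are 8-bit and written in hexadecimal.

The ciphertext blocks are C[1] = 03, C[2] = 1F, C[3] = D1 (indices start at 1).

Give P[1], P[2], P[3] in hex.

P[1] = 11, P[2] = 3B, P[3] = E7

OFB decryption: S_i = E(K, S_{i−1}) with S_{0} = IV; P_i = C_i ⊕ S_i.
P[1]: S = E(K, 00) = 12; 03 ⊕ 12 = 11.
P[2]: S = E(K, 12) = 24; 1F ⊕ 24 = 3B.
P[3]: S = E(K, 24) = 36; D1 ⊕ 36 = E7.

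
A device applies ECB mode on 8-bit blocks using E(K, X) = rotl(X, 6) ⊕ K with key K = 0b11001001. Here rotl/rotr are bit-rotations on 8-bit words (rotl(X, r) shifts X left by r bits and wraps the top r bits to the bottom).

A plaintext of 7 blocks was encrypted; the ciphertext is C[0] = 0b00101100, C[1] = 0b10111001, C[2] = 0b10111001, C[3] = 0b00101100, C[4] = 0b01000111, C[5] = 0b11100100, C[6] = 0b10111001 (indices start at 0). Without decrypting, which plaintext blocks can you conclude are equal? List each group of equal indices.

P[0] = P[3]; P[1] = P[2] = P[6]

ECB encrypts each block independently with the same key, so equal ciphertext blocks imply equal plaintext blocks.
C[0] = C[3] = 0b00101100, so P[0] = P[3].
C[1] = C[2] = C[6] = 0b10111001, so P[1] = P[2] = P[6].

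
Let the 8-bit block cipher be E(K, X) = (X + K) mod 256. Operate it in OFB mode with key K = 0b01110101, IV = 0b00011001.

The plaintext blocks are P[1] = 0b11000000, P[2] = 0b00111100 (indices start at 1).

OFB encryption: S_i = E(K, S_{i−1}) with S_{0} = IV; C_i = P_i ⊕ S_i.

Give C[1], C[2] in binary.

C[1]: S = E(K, 0b00011001) = 0b10001110; 0b11000000 ⊕ 0b10001110 = 0b01001110.
C[2]: S = E(K, 0b10001110) = 0b00000011; 0b00111100 ⊕ 0b00000011 = 0b00111111.

C[1] = 0b01001110, C[2] = 0b00111111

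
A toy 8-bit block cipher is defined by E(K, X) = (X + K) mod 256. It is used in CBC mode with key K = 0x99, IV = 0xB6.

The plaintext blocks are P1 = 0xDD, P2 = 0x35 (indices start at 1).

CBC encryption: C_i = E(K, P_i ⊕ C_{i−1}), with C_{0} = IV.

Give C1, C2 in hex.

C1 = 0x04, C2 = 0xCA

C1: P1 ⊕ 0xB6 = 0x6B; E(K, 0x6B) = 0x04.
C2: P2 ⊕ 0x04 = 0x31; E(K, 0x31) = 0xCA.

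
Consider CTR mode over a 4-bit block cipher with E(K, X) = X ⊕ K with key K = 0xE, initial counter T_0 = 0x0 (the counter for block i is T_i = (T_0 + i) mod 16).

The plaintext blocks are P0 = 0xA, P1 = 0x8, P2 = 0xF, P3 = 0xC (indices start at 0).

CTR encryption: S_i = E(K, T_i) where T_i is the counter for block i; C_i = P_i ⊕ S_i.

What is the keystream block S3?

0xD

C0: T = 0x0, S = E(K, T) = 0xE; 0xA ⊕ 0xE = 0x4.
C1: T = 0x1, S = E(K, T) = 0xF; 0x8 ⊕ 0xF = 0x7.
C2: T = 0x2, S = E(K, T) = 0xC; 0xF ⊕ 0xC = 0x3.
C3: T = 0x3, S = E(K, T) = 0xD; 0xC ⊕ 0xD = 0x1.
So S3 = 0xD.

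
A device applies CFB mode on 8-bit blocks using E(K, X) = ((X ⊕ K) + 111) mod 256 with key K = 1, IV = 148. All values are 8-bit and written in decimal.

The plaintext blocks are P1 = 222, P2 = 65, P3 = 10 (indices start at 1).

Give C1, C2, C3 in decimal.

CFB encryption: C_i = P_i ⊕ E(K, C_{i−1}), with C_{0} = IV.
C1: E(K, 148) = 4; 222 ⊕ 4 = 218.
C2: E(K, 218) = 74; 65 ⊕ 74 = 11.
C3: E(K, 11) = 121; 10 ⊕ 121 = 115.

C1 = 218, C2 = 11, C3 = 115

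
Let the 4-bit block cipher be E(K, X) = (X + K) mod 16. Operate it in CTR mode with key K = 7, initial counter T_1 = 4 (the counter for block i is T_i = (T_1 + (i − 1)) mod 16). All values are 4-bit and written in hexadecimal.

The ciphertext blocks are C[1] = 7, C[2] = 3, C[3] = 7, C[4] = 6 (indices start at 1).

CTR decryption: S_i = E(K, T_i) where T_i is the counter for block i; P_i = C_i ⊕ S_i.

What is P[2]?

P[2]: T = 5, S = E(K, T) = C; 3 ⊕ C = F.

P[2] = F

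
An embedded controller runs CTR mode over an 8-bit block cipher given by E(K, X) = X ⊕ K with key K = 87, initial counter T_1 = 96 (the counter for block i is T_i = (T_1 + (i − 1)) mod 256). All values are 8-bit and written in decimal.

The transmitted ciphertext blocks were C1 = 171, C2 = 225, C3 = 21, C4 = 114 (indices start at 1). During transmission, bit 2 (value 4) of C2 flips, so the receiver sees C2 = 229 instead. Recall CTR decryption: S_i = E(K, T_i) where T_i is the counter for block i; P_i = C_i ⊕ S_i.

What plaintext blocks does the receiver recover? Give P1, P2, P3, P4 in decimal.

Only C2 changed, to 229. In CTR, a change in C_i flips the same bit in P_i only; the keystream is unaffected. Decrypting the received ciphertext:
P1: T = 96, S = E(K, T) = 55; 171 ⊕ 55 = 156.
P2: T = 97, S = E(K, T) = 54; 229 ⊕ 54 = 211.
P3: T = 98, S = E(K, T) = 53; 21 ⊕ 53 = 32.
P4: T = 99, S = E(K, T) = 52; 114 ⊕ 52 = 70.
Blocks that differ from the original plaintext: P2.

P1 = 156, P2 = 211, P3 = 32, P4 = 70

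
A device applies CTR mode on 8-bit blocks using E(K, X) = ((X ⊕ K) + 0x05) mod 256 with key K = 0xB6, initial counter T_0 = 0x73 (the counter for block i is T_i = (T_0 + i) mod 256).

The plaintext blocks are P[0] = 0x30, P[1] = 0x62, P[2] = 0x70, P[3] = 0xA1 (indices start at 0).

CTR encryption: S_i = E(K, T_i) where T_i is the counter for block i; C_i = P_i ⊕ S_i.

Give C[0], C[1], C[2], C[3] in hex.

C[0]: T = 0x73, S = E(K, T) = 0xCA; 0x30 ⊕ 0xCA = 0xFA.
C[1]: T = 0x74, S = E(K, T) = 0xC7; 0x62 ⊕ 0xC7 = 0xA5.
C[2]: T = 0x75, S = E(K, T) = 0xC8; 0x70 ⊕ 0xC8 = 0xB8.
C[3]: T = 0x76, S = E(K, T) = 0xC5; 0xA1 ⊕ 0xC5 = 0x64.

C[0] = 0xFA, C[1] = 0xA5, C[2] = 0xB8, C[3] = 0x64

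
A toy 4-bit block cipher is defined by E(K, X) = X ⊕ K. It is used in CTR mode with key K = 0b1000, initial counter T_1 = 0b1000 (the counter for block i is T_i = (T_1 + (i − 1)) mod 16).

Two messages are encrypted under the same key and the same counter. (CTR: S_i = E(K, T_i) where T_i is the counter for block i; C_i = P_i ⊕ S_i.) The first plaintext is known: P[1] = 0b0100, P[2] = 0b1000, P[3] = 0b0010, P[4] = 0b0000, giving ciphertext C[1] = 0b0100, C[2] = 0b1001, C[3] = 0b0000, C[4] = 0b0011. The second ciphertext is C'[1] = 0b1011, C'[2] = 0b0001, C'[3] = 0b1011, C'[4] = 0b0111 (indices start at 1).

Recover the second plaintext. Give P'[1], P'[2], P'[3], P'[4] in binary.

In CTR with a reused counter, both messages share the same keystream S_i, so C_i ⊕ C'_i = P_i ⊕ P'_i and thus P'_i = P_i ⊕ C_i ⊕ C'_i.
P'[1]: 0b0100 ⊕ 0b0100 ⊕ 0b1011 = 0b1011.
P'[2]: 0b1000 ⊕ 0b1001 ⊕ 0b0001 = 0b0000.
P'[3]: 0b0010 ⊕ 0b0000 ⊕ 0b1011 = 0b1001.
P'[4]: 0b0000 ⊕ 0b0011 ⊕ 0b0111 = 0b0100.

P'[1] = 0b1011, P'[2] = 0b0000, P'[3] = 0b1001, P'[4] = 0b0100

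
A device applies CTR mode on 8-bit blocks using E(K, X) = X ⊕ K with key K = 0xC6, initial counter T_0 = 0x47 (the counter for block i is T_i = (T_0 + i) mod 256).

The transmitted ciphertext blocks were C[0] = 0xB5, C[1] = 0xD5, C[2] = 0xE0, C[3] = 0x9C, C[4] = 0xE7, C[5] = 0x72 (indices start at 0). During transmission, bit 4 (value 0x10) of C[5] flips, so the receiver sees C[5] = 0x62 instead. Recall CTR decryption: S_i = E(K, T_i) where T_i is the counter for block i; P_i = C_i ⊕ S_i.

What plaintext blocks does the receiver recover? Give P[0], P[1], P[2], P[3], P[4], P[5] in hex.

P[0] = 0x34, P[1] = 0x5B, P[2] = 0x6F, P[3] = 0x10, P[4] = 0x6A, P[5] = 0xE8

Only C[5] changed, to 0x62. In CTR, a change in C_i flips the same bit in P_i only; the keystream is unaffected. Decrypting the received ciphertext:
P[0]: T = 0x47, S = E(K, T) = 0x81; 0xB5 ⊕ 0x81 = 0x34.
P[1]: T = 0x48, S = E(K, T) = 0x8E; 0xD5 ⊕ 0x8E = 0x5B.
P[2]: T = 0x49, S = E(K, T) = 0x8F; 0xE0 ⊕ 0x8F = 0x6F.
P[3]: T = 0x4A, S = E(K, T) = 0x8C; 0x9C ⊕ 0x8C = 0x10.
P[4]: T = 0x4B, S = E(K, T) = 0x8D; 0xE7 ⊕ 0x8D = 0x6A.
P[5]: T = 0x4C, S = E(K, T) = 0x8A; 0x62 ⊕ 0x8A = 0xE8.
Blocks that differ from the original plaintext: P[5].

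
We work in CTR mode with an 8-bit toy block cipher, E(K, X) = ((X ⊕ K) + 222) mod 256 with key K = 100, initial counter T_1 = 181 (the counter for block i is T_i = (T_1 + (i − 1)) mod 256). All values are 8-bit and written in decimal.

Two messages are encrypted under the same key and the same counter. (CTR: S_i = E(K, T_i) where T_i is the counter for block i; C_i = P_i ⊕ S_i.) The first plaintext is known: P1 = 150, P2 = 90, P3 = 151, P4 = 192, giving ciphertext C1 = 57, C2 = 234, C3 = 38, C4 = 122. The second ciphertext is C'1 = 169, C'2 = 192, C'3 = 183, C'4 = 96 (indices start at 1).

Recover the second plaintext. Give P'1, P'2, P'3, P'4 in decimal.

In CTR with a reused counter, both messages share the same keystream S_i, so C_i ⊕ C'_i = P_i ⊕ P'_i and thus P'_i = P_i ⊕ C_i ⊕ C'_i.
P'1: 150 ⊕ 57 ⊕ 169 = 6.
P'2: 90 ⊕ 234 ⊕ 192 = 112.
P'3: 151 ⊕ 38 ⊕ 183 = 6.
P'4: 192 ⊕ 122 ⊕ 96 = 218.

P'1 = 6, P'2 = 112, P'3 = 6, P'4 = 218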